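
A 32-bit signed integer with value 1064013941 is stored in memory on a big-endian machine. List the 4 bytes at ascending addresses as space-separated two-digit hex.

3F 6B 90 75

1064013941 in hexadecimal, padded to 32 bits, is 0x3F6B9075.
Split into bytes (most-significant first): 3F 6B 90 75.
Big-endian stores the most-significant byte at the lowest address.
So the memory order matches the most-significant-first order: 3F 6B 90 75.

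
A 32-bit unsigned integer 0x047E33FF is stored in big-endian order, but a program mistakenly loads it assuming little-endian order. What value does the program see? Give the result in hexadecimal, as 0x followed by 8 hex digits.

0xFF337E04

Stored big-endian, the bytes at ascending addresses are 04 7E 33 FF.
Read back as little-endian, the first byte is least significant, giving 0xFF337E04.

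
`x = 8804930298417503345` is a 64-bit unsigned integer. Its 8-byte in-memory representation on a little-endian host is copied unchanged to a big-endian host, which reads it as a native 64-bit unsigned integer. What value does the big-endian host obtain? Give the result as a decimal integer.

8204502669736620410

8804930298417503345 in 64-bit hexadecimal is 0x7A316574B53FDC71.
Stored little-endian, the bytes at ascending addresses are 71 DC 3F B5 74 65 31 7A.
Read back as big-endian, the last byte is least significant, giving 0x71DC3FB57465317A.
0x71DC3FB57465317A = 8204502669736620410.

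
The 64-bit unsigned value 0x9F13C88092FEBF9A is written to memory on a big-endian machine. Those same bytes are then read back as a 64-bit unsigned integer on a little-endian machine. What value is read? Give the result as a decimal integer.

11150911107571913631

Stored big-endian, the bytes at ascending addresses are 9F 13 C8 80 92 FE BF 9A.
Read back as little-endian, the first byte is least significant, giving 0x9ABFFE9280C8139F.
0x9ABFFE9280C8139F = 11150911107571913631.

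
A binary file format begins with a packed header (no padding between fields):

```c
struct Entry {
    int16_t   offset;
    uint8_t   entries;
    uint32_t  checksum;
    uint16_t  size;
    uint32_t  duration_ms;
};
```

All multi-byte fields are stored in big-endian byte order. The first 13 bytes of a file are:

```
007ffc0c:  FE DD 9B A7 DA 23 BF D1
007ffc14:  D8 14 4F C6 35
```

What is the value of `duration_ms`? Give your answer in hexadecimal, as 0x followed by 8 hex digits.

`duration_ms` follows `offset` (2 B), `entries` (1 B), `checksum` (4 B), `size` (2 B), so it starts at offset 2 + 1 + 4 + 2 = 9 and occupies 4 bytes.
Bytes at offsets 9..12: 14 4F C6 35.
In big-endian order the high byte comes first in memory.
The bytes are already most-significant first: 0x144FC635.

0x144FC635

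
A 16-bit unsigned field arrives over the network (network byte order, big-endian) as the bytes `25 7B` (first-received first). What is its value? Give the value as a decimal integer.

Big-endian stores the most-significant byte at the lowest address.
The bytes are already most-significant first: 0x257B.
0x257B = 9595.

9595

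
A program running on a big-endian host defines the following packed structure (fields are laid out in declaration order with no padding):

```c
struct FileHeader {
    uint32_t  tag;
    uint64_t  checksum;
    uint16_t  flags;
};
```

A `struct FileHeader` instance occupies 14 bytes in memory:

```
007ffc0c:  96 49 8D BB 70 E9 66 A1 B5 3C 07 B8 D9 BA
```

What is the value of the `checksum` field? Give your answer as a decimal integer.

8136147046537889720

`checksum` follows `tag` (4 bytes), so it starts at byte offset 4 and occupies 8 bytes.
Bytes at offsets 4..11: 70 E9 66 A1 B5 3C 07 B8.
Big-endian: lowest address holds the most-significant byte.
The bytes are already most-significant first: 0x70E966A1B53C07B8.
0x70E966A1B53C07B8 = 8136147046537889720.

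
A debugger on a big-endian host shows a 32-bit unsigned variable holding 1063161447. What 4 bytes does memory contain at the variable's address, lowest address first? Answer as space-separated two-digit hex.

1063161447 in hexadecimal, padded to 32 bits, is 0x3F5E8E67.
Split into bytes (most-significant first): 3F 5E 8E 67.
In big-endian order the high byte comes first in memory.
So the memory order matches the most-significant-first order: 3F 5E 8E 67.

3F 5E 8E 67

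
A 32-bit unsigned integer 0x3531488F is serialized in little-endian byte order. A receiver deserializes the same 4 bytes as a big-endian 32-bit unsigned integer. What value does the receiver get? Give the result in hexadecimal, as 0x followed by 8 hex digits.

0x8F483135

Stored little-endian, the bytes at ascending addresses are 8F 48 31 35.
Read back as big-endian, the last byte is least significant, giving 0x8F483135.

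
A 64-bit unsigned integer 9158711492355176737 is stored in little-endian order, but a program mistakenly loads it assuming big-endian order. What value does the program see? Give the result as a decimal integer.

9158711492355176737 in 64-bit hexadecimal is 0x7F1A4793CE1E3921.
Stored little-endian, the bytes at ascending addresses are 21 39 1E CE 93 47 1A 7F.
Read back as big-endian, the last byte is least significant, giving 0x21391ECE93471A7F.
0x21391ECE93471A7F = 2393978549507136127.

2393978549507136127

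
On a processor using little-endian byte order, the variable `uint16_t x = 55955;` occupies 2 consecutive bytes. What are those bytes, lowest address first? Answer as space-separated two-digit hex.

93 DA

55955 in hexadecimal, padded to 16 bits, is 0xDA93.
Split into bytes (most-significant first): DA 93.
Little-endian: lowest address holds the least-significant byte.
So at ascending addresses the bytes are 93 DA.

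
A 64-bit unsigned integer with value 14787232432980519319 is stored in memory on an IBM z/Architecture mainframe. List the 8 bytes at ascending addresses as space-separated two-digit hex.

CD 36 CD 8D 3A F0 69 97

14787232432980519319 in hexadecimal, padded to 64 bits, is 0xCD36CD8D3AF06997.
Split into bytes (most-significant first): CD 36 CD 8D 3A F0 69 97.
In big-endian order the high byte comes first in memory.
So the memory order matches the most-significant-first order: CD 36 CD 8D 3A F0 69 97.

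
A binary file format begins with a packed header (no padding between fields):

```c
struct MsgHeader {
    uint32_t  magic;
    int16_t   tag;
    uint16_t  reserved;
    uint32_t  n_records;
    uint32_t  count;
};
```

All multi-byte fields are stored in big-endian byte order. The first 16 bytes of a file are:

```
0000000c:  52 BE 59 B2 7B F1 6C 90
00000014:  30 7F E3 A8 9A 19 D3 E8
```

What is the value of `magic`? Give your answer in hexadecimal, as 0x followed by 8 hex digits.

`magic` is the first field, at byte offset 0, occupying 4 bytes.
Bytes at offsets 0..3: 52 BE 59 B2.
In big-endian order the high byte comes first in memory.
The bytes are already most-significant first: 0x52BE59B2.

0x52BE59B2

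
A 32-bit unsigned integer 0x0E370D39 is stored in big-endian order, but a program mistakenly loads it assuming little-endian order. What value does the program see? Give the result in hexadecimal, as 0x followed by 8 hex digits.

Stored big-endian, the bytes at ascending addresses are 0E 37 0D 39.
Read back as little-endian, the first byte is least significant, giving 0x390D370E.

0x390D370E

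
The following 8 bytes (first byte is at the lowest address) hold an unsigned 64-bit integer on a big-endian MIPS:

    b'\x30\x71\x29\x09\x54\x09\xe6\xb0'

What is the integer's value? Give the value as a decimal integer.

Big-endian stores the most-significant byte at the lowest address.
The bytes are already most-significant first: 0x307129095409E6B0.
0x307129095409E6B0 = 3490616306230224560.

3490616306230224560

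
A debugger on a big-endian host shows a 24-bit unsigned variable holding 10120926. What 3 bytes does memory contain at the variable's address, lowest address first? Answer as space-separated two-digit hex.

10120926 in hexadecimal, padded to 24 bits, is 0x9A6EDE.
Split into bytes (most-significant first): 9A 6E DE.
Big-endian: lowest address holds the most-significant byte.
So the memory order matches the most-significant-first order: 9A 6E DE.

9A 6E DE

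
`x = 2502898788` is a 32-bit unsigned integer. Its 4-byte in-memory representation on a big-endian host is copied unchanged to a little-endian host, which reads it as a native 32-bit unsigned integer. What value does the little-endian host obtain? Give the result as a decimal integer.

2502898788 in 32-bit hexadecimal is 0x952F3464.
Stored big-endian, the bytes at ascending addresses are 95 2F 34 64.
Read back as little-endian, the first byte is least significant, giving 0x64342F95.
0x64342F95 = 1681141653.

1681141653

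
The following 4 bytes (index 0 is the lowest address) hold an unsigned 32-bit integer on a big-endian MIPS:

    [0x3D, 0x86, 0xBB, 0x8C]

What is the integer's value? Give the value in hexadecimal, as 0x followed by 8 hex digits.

Big-endian stores the most-significant byte at the lowest address.
The bytes are already most-significant first: 0x3D86BB8C.

0x3D86BB8C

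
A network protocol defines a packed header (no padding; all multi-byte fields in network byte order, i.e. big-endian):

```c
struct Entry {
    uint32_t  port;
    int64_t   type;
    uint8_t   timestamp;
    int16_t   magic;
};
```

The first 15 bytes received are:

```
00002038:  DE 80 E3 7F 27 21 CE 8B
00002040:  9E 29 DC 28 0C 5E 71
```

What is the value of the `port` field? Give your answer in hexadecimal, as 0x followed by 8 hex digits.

`port` is the first field, at byte offset 0, occupying 4 bytes.
Bytes at offsets 0..3: DE 80 E3 7F.
In big-endian order the high byte comes first in memory.
The bytes are already most-significant first: 0xDE80E37F.

0xDE80E37F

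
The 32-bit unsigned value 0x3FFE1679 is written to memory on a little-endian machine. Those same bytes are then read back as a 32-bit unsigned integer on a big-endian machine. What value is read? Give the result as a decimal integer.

2031550015

Stored little-endian, the bytes at ascending addresses are 79 16 FE 3F.
Read back as big-endian, the last byte is least significant, giving 0x7916FE3F.
0x7916FE3F = 2031550015.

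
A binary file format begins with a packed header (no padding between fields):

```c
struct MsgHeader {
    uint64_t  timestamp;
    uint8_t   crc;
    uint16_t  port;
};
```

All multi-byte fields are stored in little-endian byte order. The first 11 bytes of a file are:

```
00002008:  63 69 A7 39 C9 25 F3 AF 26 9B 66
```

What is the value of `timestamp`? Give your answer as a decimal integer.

`timestamp` is the first field, at byte offset 0, occupying 8 bytes.
Bytes at offsets 0..7: 63 69 A7 39 C9 25 F3 AF.
Little-endian: lowest address holds the least-significant byte.
Reassemble most-significant byte first: AF F3 25 C9 39 A7 69 63 → 0xAFF325C939A76963.
0xAFF325C939A76963 = 12678518922164005219.

12678518922164005219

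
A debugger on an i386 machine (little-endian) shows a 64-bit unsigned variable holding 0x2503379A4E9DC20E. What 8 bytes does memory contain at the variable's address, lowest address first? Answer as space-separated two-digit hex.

Split into bytes (most-significant first): 25 03 37 9A 4E 9D C2 0E.
Little-endian: lowest address holds the least-significant byte.
So at ascending addresses the bytes are 0E C2 9D 4E 9A 37 03 25.

0E C2 9D 4E 9A 37 03 25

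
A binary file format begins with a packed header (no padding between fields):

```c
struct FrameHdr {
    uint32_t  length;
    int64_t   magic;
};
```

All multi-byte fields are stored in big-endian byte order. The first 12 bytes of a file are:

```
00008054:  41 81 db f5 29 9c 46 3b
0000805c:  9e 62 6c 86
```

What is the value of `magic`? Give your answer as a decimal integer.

2998348673796172934

`magic` follows `length` (4 bytes), so it starts at byte offset 4 and occupies 8 bytes.
Bytes at offsets 4..11: 29 9C 46 3B 9E 62 6C 86.
In big-endian order the high byte comes first in memory.
The bytes are already most-significant first: 0x299C463B9E626C86.
0x299C463B9E626C86 = 2998348673796172934.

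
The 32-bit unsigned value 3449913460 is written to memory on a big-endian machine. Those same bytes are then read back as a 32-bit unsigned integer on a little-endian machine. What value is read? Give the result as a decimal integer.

1954587085

3449913460 in 32-bit hexadecimal is 0xCDA18074.
Stored big-endian, the bytes at ascending addresses are CD A1 80 74.
Read back as little-endian, the first byte is least significant, giving 0x7480A1CD.
0x7480A1CD = 1954587085.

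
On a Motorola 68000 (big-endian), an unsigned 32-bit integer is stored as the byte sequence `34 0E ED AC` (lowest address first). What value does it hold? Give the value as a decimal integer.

In big-endian order the high byte comes first in memory.
The bytes are already most-significant first: 0x340EEDAC.
0x340EEDAC = 873393580.

873393580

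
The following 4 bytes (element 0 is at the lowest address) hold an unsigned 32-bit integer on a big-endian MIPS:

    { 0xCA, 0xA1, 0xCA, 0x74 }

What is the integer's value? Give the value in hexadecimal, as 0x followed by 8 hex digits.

0xCAA1CA74

Big-endian: lowest address holds the most-significant byte.
The bytes are already most-significant first: 0xCAA1CA74.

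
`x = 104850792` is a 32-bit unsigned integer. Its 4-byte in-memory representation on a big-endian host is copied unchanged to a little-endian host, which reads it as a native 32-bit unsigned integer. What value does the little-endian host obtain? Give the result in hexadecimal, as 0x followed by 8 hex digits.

104850792 in 32-bit hexadecimal is 0x063FE568.
Stored big-endian, the bytes at ascending addresses are 06 3F E5 68.
Read back as little-endian, the first byte is least significant, giving 0x68E53F06.

0x68E53F06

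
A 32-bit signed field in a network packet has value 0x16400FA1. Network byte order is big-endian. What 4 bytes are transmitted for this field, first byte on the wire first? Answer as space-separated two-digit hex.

16 40 0F A1

Split into bytes (most-significant first): 16 40 0F A1.
Big-endian stores the most-significant byte at the lowest address.
So the memory order matches the most-significant-first order: 16 40 0F A1.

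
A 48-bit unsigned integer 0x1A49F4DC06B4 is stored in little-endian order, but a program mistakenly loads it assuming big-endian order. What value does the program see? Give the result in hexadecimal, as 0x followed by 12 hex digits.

Stored little-endian, the bytes at ascending addresses are B4 06 DC F4 49 1A.
Read back as big-endian, the last byte is least significant, giving 0xB406DCF4491A.

0xB406DCF4491A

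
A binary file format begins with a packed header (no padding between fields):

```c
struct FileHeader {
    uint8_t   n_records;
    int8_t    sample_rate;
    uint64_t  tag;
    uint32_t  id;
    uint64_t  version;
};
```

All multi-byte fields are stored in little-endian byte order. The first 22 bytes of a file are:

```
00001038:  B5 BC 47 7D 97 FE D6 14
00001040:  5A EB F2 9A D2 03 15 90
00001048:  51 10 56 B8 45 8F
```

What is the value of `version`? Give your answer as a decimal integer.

`version` follows `n_records` (1 B), `sample_rate` (1 B), `tag` (8 B), `id` (4 B), so it starts at offset 1 + 1 + 8 + 4 = 14 and occupies 8 bytes.
Bytes at offsets 14..21: 15 90 51 10 56 B8 45 8F.
In little-endian order the low byte comes first in memory.
Reassemble most-significant byte first: 8F 45 B8 56 10 51 90 15 → 0x8F45B85610519015.
0x8F45B85610519015 = 10323860400597209109.

10323860400597209109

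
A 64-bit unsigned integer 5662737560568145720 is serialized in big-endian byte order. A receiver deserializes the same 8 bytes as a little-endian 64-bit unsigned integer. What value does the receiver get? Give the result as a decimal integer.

5662737560568145720 in 64-bit hexadecimal is 0x4E9615CF11ED2738.
Stored big-endian, the bytes at ascending addresses are 4E 96 15 CF 11 ED 27 38.
Read back as little-endian, the first byte is least significant, giving 0x3827ED11CF15964E.
0x3827ED11CF15964E = 4046463450960205390.

4046463450960205390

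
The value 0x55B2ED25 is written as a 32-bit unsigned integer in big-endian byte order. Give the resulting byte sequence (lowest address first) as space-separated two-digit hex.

Split into bytes (most-significant first): 55 B2 ED 25.
In big-endian order the high byte comes first in memory.
So the memory order matches the most-significant-first order: 55 B2 ED 25.

55 B2 ED 25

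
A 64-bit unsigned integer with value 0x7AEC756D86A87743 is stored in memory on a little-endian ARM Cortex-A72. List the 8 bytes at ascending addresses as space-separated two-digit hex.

Split into bytes (most-significant first): 7A EC 75 6D 86 A8 77 43.
In little-endian order the low byte comes first in memory.
So at ascending addresses the bytes are 43 77 A8 86 6D 75 EC 7A.

43 77 A8 86 6D 75 EC 7A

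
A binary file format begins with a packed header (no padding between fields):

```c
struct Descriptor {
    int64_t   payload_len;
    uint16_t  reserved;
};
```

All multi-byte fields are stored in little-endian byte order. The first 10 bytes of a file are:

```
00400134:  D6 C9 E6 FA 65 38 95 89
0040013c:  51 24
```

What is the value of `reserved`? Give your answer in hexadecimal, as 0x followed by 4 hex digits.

0x2451

`reserved` follows `payload_len` (8 bytes), so it starts at byte offset 8 and occupies 2 bytes.
Bytes at offsets 8..9: 51 24.
In little-endian order the low byte comes first in memory.
Reassemble most-significant byte first: 24 51 → 0x2451.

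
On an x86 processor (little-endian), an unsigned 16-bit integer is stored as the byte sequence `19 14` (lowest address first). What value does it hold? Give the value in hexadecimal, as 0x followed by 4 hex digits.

0x1419

In little-endian order the low byte comes first in memory.
Reassemble most-significant byte first: 14 19 → 0x1419.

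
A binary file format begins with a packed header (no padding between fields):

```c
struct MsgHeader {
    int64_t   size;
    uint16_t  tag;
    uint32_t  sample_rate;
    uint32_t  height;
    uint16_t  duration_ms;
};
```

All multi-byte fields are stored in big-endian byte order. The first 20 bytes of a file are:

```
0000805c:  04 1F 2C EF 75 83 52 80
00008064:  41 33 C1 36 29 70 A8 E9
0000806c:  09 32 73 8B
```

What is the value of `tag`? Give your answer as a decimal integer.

`tag` follows `size` (8 bytes), so it starts at byte offset 8 and occupies 2 bytes.
Bytes at offsets 8..9: 41 33.
Big-endian stores the most-significant byte at the lowest address.
The bytes are already most-significant first: 0x4133.
0x4133 = 16691.

16691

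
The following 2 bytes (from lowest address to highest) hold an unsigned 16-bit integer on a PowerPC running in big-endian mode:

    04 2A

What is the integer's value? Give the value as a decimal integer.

1066

Big-endian: lowest address holds the most-significant byte.
The bytes are already most-significant first: 0x042A.
0x042A = 1066.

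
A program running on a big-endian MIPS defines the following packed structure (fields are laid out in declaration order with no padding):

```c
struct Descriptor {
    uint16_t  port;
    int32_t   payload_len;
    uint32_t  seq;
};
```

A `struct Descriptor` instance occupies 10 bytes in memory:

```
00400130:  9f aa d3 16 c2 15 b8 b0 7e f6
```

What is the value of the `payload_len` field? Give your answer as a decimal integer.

-753483243

`payload_len` follows `port` (2 bytes), so it starts at byte offset 2 and occupies 4 bytes.
Bytes at offsets 2..5: D3 16 C2 15.
Big-endian stores the most-significant byte at the lowest address.
The bytes are already most-significant first: 0xD316C215.
Top bit is set, so as a signed 32-bit value this is 0xD316C215 − 2^32 = -753483243.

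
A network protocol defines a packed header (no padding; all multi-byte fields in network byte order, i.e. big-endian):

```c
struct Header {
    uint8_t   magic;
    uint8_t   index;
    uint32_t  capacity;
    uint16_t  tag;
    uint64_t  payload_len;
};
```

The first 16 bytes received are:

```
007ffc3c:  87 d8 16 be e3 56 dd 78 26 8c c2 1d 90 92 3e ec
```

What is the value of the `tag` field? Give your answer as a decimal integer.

`tag` follows `magic` (1 B), `index` (1 B), `capacity` (4 B), so it starts at offset 1 + 1 + 4 = 6 and occupies 2 bytes.
Bytes at offsets 6..7: DD 78.
In big-endian order the high byte comes first in memory.
The bytes are already most-significant first: 0xDD78.
0xDD78 = 56696.

56696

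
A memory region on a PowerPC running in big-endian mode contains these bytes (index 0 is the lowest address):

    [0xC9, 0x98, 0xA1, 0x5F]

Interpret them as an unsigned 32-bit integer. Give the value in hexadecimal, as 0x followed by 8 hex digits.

Big-endian: lowest address holds the most-significant byte.
The bytes are already most-significant first: 0xC998A15F.

0xC998A15F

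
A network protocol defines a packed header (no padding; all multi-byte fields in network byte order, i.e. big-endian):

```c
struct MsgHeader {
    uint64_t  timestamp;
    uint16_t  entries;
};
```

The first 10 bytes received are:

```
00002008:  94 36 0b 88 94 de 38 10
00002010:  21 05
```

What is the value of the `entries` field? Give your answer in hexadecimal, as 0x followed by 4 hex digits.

`entries` follows `timestamp` (8 bytes), so it starts at byte offset 8 and occupies 2 bytes.
Bytes at offsets 8..9: 21 05.
Big-endian: lowest address holds the most-significant byte.
The bytes are already most-significant first: 0x2105.

0x2105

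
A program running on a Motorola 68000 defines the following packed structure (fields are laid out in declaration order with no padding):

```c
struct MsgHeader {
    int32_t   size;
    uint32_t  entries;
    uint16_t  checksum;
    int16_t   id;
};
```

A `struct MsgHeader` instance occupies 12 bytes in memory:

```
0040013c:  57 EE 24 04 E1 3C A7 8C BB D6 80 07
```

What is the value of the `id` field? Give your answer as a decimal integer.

-32761

`id` follows `size` (4 B), `entries` (4 B), `checksum` (2 B), so it starts at offset 4 + 4 + 2 = 10 and occupies 2 bytes.
Bytes at offsets 10..11: 80 07.
In big-endian order the high byte comes first in memory.
The bytes are already most-significant first: 0x8007.
Top bit is set, so as a signed 16-bit value this is 0x8007 − 2^16 = -32761.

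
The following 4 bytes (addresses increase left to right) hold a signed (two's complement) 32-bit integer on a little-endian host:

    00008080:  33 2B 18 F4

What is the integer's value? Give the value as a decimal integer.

Little-endian: lowest address holds the least-significant byte.
Reassemble most-significant byte first: F4 18 2B 33 → 0xF4182B33.
Top bit is set, so as a signed 32-bit value this is 0xF4182B33 − 2^32 = -199742669.

-199742669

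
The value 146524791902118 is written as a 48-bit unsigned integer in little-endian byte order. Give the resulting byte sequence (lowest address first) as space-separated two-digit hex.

146524791902118 in hexadecimal, padded to 48 bits, is 0x8543762C0FA6.
Split into bytes (most-significant first): 85 43 76 2C 0F A6.
In little-endian order the low byte comes first in memory.
So at ascending addresses the bytes are A6 0F 2C 76 43 85.

A6 0F 2C 76 43 85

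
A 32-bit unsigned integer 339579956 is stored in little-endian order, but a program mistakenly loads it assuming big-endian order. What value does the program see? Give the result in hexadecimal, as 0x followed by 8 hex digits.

339579956 in 32-bit hexadecimal is 0x143D9434.
Stored little-endian, the bytes at ascending addresses are 34 94 3D 14.
Read back as big-endian, the last byte is least significant, giving 0x34943D14.

0x34943D14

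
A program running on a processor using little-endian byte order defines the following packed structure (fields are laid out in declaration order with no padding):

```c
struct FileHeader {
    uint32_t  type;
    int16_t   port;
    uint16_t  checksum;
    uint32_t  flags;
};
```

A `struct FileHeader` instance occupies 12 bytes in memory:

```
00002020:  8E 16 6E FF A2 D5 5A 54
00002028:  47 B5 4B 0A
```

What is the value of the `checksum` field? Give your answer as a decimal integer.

`checksum` follows `type` (4 B), `port` (2 B), so it starts at offset 4 + 2 = 6 and occupies 2 bytes.
Bytes at offsets 6..7: 5A 54.
Little-endian: lowest address holds the least-significant byte.
Reassemble most-significant byte first: 54 5A → 0x545A.
0x545A = 21594.

21594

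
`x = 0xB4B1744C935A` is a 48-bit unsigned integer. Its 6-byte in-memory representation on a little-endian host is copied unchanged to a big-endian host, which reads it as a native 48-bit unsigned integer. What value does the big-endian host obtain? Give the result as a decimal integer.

99588689408436

Stored little-endian, the bytes at ascending addresses are 5A 93 4C 74 B1 B4.
Read back as big-endian, the last byte is least significant, giving 0x5A934C74B1B4.
0x5A934C74B1B4 = 99588689408436.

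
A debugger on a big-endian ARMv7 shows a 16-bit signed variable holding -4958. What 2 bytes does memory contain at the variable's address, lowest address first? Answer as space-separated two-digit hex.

EC A2

Two's complement of -4958 in 16 bits: 4958 = 0x135E; invert → 0xECA1; add 1 → 0xECA2.
Split into bytes (most-significant first): EC A2.
In big-endian order the high byte comes first in memory.
So the memory order matches the most-significant-first order: EC A2.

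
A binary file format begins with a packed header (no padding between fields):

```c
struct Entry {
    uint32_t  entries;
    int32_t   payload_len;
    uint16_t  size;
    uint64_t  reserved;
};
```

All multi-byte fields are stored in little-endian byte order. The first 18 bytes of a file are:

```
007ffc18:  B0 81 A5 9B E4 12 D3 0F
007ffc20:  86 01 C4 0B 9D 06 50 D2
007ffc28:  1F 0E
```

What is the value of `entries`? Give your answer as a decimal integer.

`entries` is the first field, at byte offset 0, occupying 4 bytes.
Bytes at offsets 0..3: B0 81 A5 9B.
Little-endian stores the least-significant byte at the lowest address.
Reassemble most-significant byte first: 9B A5 81 B0 → 0x9BA581B0.
0x9BA581B0 = 2611315120.

2611315120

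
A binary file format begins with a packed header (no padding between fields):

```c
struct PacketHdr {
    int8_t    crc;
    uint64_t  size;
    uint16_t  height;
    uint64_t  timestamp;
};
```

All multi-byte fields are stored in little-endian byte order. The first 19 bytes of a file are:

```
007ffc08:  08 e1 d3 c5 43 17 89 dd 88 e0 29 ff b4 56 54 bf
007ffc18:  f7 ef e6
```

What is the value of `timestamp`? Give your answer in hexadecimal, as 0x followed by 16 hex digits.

0xE6EFF7BF5456B4FF

`timestamp` follows `crc` (1 B), `size` (8 B), `height` (2 B), so it starts at offset 1 + 8 + 2 = 11 and occupies 8 bytes.
Bytes at offsets 11..18: FF B4 56 54 BF F7 EF E6.
Little-endian stores the least-significant byte at the lowest address.
Reassemble most-significant byte first: E6 EF F7 BF 54 56 B4 FF → 0xE6EFF7BF5456B4FF.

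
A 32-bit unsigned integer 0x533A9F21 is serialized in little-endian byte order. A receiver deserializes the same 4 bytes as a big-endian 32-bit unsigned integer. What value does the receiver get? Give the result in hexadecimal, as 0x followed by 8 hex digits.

0x219F3A53

Stored little-endian, the bytes at ascending addresses are 21 9F 3A 53.
Read back as big-endian, the last byte is least significant, giving 0x219F3A53.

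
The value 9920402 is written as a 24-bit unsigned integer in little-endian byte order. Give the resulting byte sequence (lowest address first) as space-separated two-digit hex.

92 5F 97

9920402 in hexadecimal, padded to 24 bits, is 0x975F92.
Split into bytes (most-significant first): 97 5F 92.
Little-endian stores the least-significant byte at the lowest address.
So at ascending addresses the bytes are 92 5F 97.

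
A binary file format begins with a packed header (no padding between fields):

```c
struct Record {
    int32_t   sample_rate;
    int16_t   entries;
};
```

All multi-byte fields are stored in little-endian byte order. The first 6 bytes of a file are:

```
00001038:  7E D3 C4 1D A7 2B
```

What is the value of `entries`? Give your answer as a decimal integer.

11175

`entries` follows `sample_rate` (4 bytes), so it starts at byte offset 4 and occupies 2 bytes.
Bytes at offsets 4..5: A7 2B.
Little-endian: lowest address holds the least-significant byte.
Reassemble most-significant byte first: 2B A7 → 0x2BA7.
0x2BA7 = 11175.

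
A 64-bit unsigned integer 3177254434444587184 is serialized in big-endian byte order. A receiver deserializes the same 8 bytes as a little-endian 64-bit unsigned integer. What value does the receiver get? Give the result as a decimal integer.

3177254434444587184 in 64-bit hexadecimal is 0x2C17E013061AB0B0.
Stored big-endian, the bytes at ascending addresses are 2C 17 E0 13 06 1A B0 B0.
Read back as little-endian, the first byte is least significant, giving 0xB0B01A0613E0172C.
0xB0B01A0613E0172C = 12731704759981971244.

12731704759981971244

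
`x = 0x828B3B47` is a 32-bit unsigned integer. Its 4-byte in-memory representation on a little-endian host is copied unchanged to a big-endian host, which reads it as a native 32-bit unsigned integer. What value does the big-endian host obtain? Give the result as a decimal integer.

Stored little-endian, the bytes at ascending addresses are 47 3B 8B 82.
Read back as big-endian, the last byte is least significant, giving 0x473B8B82.
0x473B8B82 = 1195084674.

1195084674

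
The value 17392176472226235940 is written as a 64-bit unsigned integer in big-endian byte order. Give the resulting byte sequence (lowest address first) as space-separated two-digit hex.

17392176472226235940 in hexadecimal, padded to 64 bits, is 0xF15D6C5A91F38624.
Split into bytes (most-significant first): F1 5D 6C 5A 91 F3 86 24.
Big-endian stores the most-significant byte at the lowest address.
So the memory order matches the most-significant-first order: F1 5D 6C 5A 91 F3 86 24.

F1 5D 6C 5A 91 F3 86 24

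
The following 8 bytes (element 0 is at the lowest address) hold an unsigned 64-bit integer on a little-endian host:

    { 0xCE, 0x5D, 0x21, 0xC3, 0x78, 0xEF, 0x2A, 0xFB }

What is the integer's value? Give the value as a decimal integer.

18098541354490617294

Little-endian: lowest address holds the least-significant byte.
Reassemble most-significant byte first: FB 2A EF 78 C3 21 5D CE → 0xFB2AEF78C3215DCE.
0xFB2AEF78C3215DCE = 18098541354490617294.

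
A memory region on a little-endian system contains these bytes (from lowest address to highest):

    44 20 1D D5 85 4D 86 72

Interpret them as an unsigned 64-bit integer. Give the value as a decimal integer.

Little-endian: lowest address holds the least-significant byte.
Reassemble most-significant byte first: 72 86 4D 85 D5 1D 20 44 → 0x72864D85D51D2044.
0x72864D85D51D2044 = 8252368604404457540.

8252368604404457540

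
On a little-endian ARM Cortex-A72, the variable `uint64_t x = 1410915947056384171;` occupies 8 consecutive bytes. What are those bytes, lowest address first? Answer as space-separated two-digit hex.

1410915947056384171 in hexadecimal, padded to 64 bits, is 0x13949494183AC8AB.
Split into bytes (most-significant first): 13 94 94 94 18 3A C8 AB.
Little-endian: lowest address holds the least-significant byte.
So at ascending addresses the bytes are AB C8 3A 18 94 94 94 13.

AB C8 3A 18 94 94 94 13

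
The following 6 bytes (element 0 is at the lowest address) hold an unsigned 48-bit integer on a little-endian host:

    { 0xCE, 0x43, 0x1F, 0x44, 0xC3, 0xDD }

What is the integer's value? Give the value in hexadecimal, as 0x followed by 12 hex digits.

In little-endian order the low byte comes first in memory.
Reassemble most-significant byte first: DD C3 44 1F 43 CE → 0xDDC3441F43CE.

0xDDC3441F43CE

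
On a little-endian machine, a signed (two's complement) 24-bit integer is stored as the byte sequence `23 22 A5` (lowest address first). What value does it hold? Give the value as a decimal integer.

-5955037

Little-endian stores the least-significant byte at the lowest address.
Reassemble most-significant byte first: A5 22 23 → 0xA52223.
Top bit is set, so as a signed 24-bit value this is 0xA52223 − 2^24 = -5955037.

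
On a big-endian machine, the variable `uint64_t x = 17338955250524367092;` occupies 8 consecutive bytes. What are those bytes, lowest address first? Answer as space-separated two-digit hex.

17338955250524367092 in hexadecimal, padded to 64 bits, is 0xF0A057EF43E628F4.
Split into bytes (most-significant first): F0 A0 57 EF 43 E6 28 F4.
In big-endian order the high byte comes first in memory.
So the memory order matches the most-significant-first order: F0 A0 57 EF 43 E6 28 F4.

F0 A0 57 EF 43 E6 28 F4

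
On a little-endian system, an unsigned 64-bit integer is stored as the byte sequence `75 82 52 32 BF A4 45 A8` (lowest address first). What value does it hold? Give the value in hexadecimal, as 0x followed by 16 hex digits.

Little-endian: lowest address holds the least-significant byte.
Reassemble most-significant byte first: A8 45 A4 BF 32 52 82 75 → 0xA845A4BF32528275.

0xA845A4BF32528275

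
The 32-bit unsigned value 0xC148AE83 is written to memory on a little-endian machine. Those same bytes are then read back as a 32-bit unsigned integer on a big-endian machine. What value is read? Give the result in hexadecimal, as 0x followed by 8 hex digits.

Stored little-endian, the bytes at ascending addresses are 83 AE 48 C1.
Read back as big-endian, the last byte is least significant, giving 0x83AE48C1.

0x83AE48C1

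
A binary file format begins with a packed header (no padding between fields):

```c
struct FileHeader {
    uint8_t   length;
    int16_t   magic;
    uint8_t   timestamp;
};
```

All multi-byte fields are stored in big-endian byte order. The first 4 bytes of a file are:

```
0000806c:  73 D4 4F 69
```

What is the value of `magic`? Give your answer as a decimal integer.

`magic` follows `length` (1 byte), so it starts at byte offset 1 and occupies 2 bytes.
Bytes at offsets 1..2: D4 4F.
Big-endian: lowest address holds the most-significant byte.
The bytes are already most-significant first: 0xD44F.
Top bit is set, so as a signed 16-bit value this is 0xD44F − 2^16 = -11185.

-11185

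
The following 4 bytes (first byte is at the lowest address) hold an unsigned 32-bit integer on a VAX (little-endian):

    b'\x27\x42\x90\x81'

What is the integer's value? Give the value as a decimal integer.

Little-endian stores the least-significant byte at the lowest address.
Reassemble most-significant byte first: 81 90 42 27 → 0x81904227.
0x81904227 = 2173714983.

2173714983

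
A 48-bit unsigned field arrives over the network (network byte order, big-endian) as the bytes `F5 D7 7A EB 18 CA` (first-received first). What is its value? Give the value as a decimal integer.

270305829001418

Big-endian stores the most-significant byte at the lowest address.
The bytes are already most-significant first: 0xF5D77AEB18CA.
0xF5D77AEB18CA = 270305829001418.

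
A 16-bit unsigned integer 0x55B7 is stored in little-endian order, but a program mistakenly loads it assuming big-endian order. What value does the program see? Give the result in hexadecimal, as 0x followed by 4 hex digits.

0xB755

Stored little-endian, the bytes at ascending addresses are B7 55.
Read back as big-endian, the last byte is least significant, giving 0xB755.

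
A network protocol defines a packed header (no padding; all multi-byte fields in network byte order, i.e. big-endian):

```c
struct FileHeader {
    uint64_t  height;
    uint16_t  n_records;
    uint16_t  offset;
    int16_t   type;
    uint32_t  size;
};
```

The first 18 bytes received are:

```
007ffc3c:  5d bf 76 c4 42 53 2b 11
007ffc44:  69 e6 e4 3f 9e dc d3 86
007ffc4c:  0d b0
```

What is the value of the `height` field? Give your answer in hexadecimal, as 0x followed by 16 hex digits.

0x5DBF76C442532B11

`height` is the first field, at byte offset 0, occupying 8 bytes.
Bytes at offsets 0..7: 5D BF 76 C4 42 53 2B 11.
Big-endian stores the most-significant byte at the lowest address.
The bytes are already most-significant first: 0x5DBF76C442532B11.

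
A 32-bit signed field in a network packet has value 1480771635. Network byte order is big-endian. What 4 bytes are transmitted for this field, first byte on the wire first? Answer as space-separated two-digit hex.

58 42 C8 33

1480771635 in hexadecimal, padded to 32 bits, is 0x5842C833.
Split into bytes (most-significant first): 58 42 C8 33.
In big-endian order the high byte comes first in memory.
So the memory order matches the most-significant-first order: 58 42 C8 33.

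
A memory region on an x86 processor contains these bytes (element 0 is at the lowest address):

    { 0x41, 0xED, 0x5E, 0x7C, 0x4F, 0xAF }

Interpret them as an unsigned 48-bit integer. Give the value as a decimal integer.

192755923873089

Little-endian: lowest address holds the least-significant byte.
Reassemble most-significant byte first: AF 4F 7C 5E ED 41 → 0xAF4F7C5EED41.
0xAF4F7C5EED41 = 192755923873089.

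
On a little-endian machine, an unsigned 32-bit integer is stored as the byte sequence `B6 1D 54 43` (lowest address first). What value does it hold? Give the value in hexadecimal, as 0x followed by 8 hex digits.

Little-endian stores the least-significant byte at the lowest address.
Reassemble most-significant byte first: 43 54 1D B6 → 0x43541DB6.

0x43541DB6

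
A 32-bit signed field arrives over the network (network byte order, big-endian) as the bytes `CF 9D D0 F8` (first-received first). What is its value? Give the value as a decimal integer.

Big-endian stores the most-significant byte at the lowest address.
The bytes are already most-significant first: 0xCF9DD0F8.
Top bit is set, so as a signed 32-bit value this is 0xCF9DD0F8 − 2^32 = -811740936.

-811740936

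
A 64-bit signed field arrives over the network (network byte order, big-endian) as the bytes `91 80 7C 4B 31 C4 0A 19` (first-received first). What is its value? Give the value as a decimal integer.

-7962227478791714279

In big-endian order the high byte comes first in memory.
The bytes are already most-significant first: 0x91807C4B31C40A19.
Top bit is set, so as a signed 64-bit value this is 0x91807C4B31C40A19 − 2^64 = -7962227478791714279.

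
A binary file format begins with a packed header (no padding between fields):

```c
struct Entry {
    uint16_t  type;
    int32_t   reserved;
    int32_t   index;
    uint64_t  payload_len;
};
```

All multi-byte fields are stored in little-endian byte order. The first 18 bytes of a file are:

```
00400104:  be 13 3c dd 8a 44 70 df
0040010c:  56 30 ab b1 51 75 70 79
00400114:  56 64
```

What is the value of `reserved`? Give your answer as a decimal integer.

`reserved` follows `type` (2 bytes), so it starts at byte offset 2 and occupies 4 bytes.
Bytes at offsets 2..5: 3C DD 8A 44.
Little-endian: lowest address holds the least-significant byte.
Reassemble most-significant byte first: 44 8A DD 3C → 0x448ADD3C.
0x448ADD3C = 1149951292.

1149951292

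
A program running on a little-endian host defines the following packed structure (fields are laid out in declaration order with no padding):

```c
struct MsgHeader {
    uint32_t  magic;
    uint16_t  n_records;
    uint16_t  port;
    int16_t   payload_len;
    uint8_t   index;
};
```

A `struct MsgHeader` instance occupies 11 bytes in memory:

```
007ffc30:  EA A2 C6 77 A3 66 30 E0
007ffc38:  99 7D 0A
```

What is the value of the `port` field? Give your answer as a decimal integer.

57392

`port` follows `magic` (4 B), `n_records` (2 B), so it starts at offset 4 + 2 = 6 and occupies 2 bytes.
Bytes at offsets 6..7: 30 E0.
Little-endian: lowest address holds the least-significant byte.
Reassemble most-significant byte first: E0 30 → 0xE030.
0xE030 = 57392.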